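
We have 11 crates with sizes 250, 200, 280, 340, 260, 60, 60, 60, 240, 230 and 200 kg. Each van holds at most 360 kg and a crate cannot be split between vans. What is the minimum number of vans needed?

Total = 340 + 280 + 260 + 250 + 240 + 230 + 200 + 200 + 60 + 60 + 60 = 2180 kg.
Lower bound: ⌈2180/360⌉ = 7 vans.
Also, 8 crates each exceed 180 kg, and no two of those can share a van, so at least 8 vans are needed.
A packing using 8 vans:
  van 1: 340 = 340
  van 2: 280 + 60 = 340
  van 3: 260 + 60 = 320
  van 4: 250 + 60 = 310
  van 5: 240 = 240
  van 6: 230 = 230
  van 7: 200 = 200
  van 8: 200 = 200
This matches the lower bound, so 8 is optimal.

8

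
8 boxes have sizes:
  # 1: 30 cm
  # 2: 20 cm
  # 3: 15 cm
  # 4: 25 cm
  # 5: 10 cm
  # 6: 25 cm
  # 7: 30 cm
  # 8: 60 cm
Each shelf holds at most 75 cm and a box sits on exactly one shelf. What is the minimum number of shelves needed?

Total = 60 + 30 + 30 + 25 + 25 + 20 + 15 + 10 = 215 cm.
Lower bound: ⌈215/75⌉ = 3 shelves.
A packing using 3 shelves:
  shelf 1: 60 + 15 = 75
  shelf 2: 30 + 30 + 10 = 70
  shelf 3: 25 + 25 + 20 = 70
This matches the lower bound, so 3 is optimal.

3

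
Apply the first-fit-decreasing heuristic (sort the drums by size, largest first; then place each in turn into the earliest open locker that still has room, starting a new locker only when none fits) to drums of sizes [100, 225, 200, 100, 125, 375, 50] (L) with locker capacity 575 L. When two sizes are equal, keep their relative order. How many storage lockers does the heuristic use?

3

Sorted descending: 375, 225, 200, 125, 100, 100, 50.
  375 → locker 1 (new)  [load 375/575]
  225 → locker 2 (new)  [load 225/575]
  200 → locker 1  [load 575/575]
  125 → locker 2  [load 350/575]
  100 → locker 2  [load 450/575]
  100 → locker 2  [load 550/575]
  50 → locker 3 (new)  [load 50/575]
3 storage lockers opened.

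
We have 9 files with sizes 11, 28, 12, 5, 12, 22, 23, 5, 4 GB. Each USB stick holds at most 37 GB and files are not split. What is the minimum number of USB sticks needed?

4

Total = 28 + 23 + 22 + 12 + 12 + 11 + 5 + 5 + 4 = 122 GB.
Lower bound: ⌈122/37⌉ = 4 USB sticks.
A packing using 4 USB sticks:
  USB stick 1: 28 + 5 + 4 = 37
  USB stick 2: 23 + 12 = 35
  USB stick 3: 22 + 12 = 34
  USB stick 4: 11 + 5 = 16
This matches the lower bound, so 4 is optimal.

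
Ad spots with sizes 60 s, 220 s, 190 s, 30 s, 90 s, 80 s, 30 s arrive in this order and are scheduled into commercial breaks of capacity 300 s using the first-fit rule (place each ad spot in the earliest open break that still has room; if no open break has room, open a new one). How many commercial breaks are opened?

  60 → break 1 (new)  [load 60/300]
  220 → break 1  [load 280/300]
  190 → break 2 (new)  [load 190/300]
  30 → break 2  [load 220/300]
  90 → break 3 (new)  [load 90/300]
  80 → break 2  [load 300/300]
  30 → break 3  [load 120/300]
3 commercial breaks opened.

3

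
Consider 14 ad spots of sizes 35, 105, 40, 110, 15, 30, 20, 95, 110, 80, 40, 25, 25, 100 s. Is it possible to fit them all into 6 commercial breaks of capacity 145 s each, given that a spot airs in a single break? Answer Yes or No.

Yes

A valid assignment using 6 commercial breaks:
  break 1: 110 + 35 = 145
  break 2: 110 + 30 = 140
  break 3: 105 + 40 = 145
  break 4: 100 + 40 = 140
  break 5: 95 + 25 + 25 = 145
  break 6: 80 + 20 + 15 = 115
Every load is within 145 s, so 6 commercial breaks suffice.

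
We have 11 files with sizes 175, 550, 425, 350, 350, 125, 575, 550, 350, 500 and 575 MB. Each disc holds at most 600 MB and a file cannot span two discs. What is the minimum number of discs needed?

9

Total = 575 + 575 + 550 + 550 + 500 + 425 + 350 + 350 + 350 + 175 + 125 = 4525 MB.
Lower bound: ⌈4525/600⌉ = 8 discs.
Also, 9 files each exceed 300 MB, and no two of those can share a disc, so at least 9 discs are needed.
A packing using 9 discs:
  disc 1: 575 = 575
  disc 2: 575 = 575
  disc 3: 550 = 550
  disc 4: 550 = 550
  disc 5: 500 = 500
  disc 6: 425 + 175 = 600
  disc 7: 350 + 125 = 475
  disc 8: 350 = 350
  disc 9: 350 = 350
This matches the lower bound, so 9 is optimal.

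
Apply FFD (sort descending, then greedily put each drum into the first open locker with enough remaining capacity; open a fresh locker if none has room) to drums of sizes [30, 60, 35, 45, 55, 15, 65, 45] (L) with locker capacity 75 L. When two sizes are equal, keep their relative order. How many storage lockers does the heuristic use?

Sorted descending: 65, 60, 55, 45, 45, 35, 30, 15.
  65 → locker 1 (new)  [load 65/75]
  60 → locker 2 (new)  [load 60/75]
  55 → locker 3 (new)  [load 55/75]
  45 → locker 4 (new)  [load 45/75]
  45 → locker 5 (new)  [load 45/75]
  35 → locker 6 (new)  [load 35/75]
  30 → locker 4  [load 75/75]
  15 → locker 2  [load 75/75]
6 storage lockers opened.

6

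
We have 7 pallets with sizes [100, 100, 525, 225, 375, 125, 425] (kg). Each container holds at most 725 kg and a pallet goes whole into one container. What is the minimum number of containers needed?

3

Total = 525 + 425 + 375 + 225 + 125 + 100 + 100 = 1875 kg.
Lower bound: ⌈1875/725⌉ = 3 containers.
A packing using 3 containers:
  container 1: 525 + 125 = 650
  container 2: 425 + 225 = 650
  container 3: 375 + 100 + 100 = 575
This matches the lower bound, so 3 is optimal.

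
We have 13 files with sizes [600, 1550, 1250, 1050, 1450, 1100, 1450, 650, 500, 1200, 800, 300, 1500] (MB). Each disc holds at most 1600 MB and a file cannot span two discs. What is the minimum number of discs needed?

10

Total = 1550 + 1500 + 1450 + 1450 + 1250 + 1200 + 1100 + 1050 + 800 + 650 + 600 + 500 + 300 = 13400 MB.
Lower bound: ⌈13400/1600⌉ = 9 discs.
A packing using 10 discs:
  disc 1: 1550 = 1550
  disc 2: 1500 = 1500
  disc 3: 1450 = 1450
  disc 4: 1450 = 1450
  disc 5: 1250 + 300 = 1550
  disc 6: 1200 = 1200
  disc 7: 1100 + 500 = 1600
  disc 8: 1050 = 1050
  disc 9: 800 + 650 = 1450
  disc 10: 600 = 600
No arrangement into 9 discs stays within capacity, so 10 is optimal.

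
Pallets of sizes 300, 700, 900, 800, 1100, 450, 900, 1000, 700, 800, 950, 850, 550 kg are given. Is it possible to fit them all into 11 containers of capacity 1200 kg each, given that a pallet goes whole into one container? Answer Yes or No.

A valid assignment using 11 containers:
  container 1: 1100 = 1100
  container 2: 1000 = 1000
  container 3: 950 = 950
  container 4: 900 + 300 = 1200
  container 5: 900 = 900
  container 6: 850 = 850
  container 7: 800 = 800
  container 8: 800 = 800
  container 9: 700 + 450 = 1150
  container 10: 700 = 700
  container 11: 550 = 550
Every load is within 1200 kg, so 11 containers suffice.

Yes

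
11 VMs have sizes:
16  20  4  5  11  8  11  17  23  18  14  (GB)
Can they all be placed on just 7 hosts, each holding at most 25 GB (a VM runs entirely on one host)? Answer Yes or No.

Yes

A valid assignment using 7 hosts:
  host 1: 23 = 23
  host 2: 20 + 5 = 25
  host 3: 18 + 4 = 22
  host 4: 17 + 8 = 25
  host 5: 16 = 16
  host 6: 14 + 11 = 25
  host 7: 11 = 11
Every load is within 25 GB, so 7 hosts suffice.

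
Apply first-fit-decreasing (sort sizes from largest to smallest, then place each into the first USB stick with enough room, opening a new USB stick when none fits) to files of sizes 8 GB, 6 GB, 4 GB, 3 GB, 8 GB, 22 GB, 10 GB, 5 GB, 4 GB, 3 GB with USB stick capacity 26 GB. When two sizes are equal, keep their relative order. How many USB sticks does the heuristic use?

3

Sorted descending: 22, 10, 8, 8, 6, 5, 4, 4, 3, 3.
  22 → USB stick 1 (new)  [load 22/26]
  10 → USB stick 2 (new)  [load 10/26]
  8 → USB stick 2  [load 18/26]
  8 → USB stick 2  [load 26/26]
  6 → USB stick 3 (new)  [load 6/26]
  5 → USB stick 3  [load 11/26]
  4 → USB stick 1  [load 26/26]
  4 → USB stick 3  [load 15/26]
  3 → USB stick 3  [load 18/26]
  3 → USB stick 3  [load 21/26]
3 USB sticks opened.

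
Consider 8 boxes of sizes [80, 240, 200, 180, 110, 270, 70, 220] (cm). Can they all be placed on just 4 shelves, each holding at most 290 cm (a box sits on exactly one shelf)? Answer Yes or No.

Total = 1370 cm; ⌈1370/290⌉ = 5.
At least 5 shelves are required, but only 4 are allowed.

No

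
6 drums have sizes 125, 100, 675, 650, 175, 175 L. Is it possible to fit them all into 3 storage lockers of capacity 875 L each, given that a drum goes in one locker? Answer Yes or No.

A valid assignment using 3 storage lockers:
  locker 1: 675 + 175 = 850
  locker 2: 650 + 175 = 825
  locker 3: 125 + 100 = 225
Every load is within 875 L, so 3 storage lockers suffice.

Yes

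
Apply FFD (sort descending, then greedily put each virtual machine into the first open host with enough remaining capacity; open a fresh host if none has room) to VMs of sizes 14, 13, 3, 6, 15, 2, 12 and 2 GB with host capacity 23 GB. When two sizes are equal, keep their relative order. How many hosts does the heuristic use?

4

Sorted descending: 15, 14, 13, 12, 6, 3, 2, 2.
  15 → host 1 (new)  [load 15/23]
  14 → host 2 (new)  [load 14/23]
  13 → host 3 (new)  [load 13/23]
  12 → host 4 (new)  [load 12/23]
  6 → host 1  [load 21/23]
  3 → host 2  [load 17/23]
  2 → host 1  [load 23/23]
  2 → host 2  [load 19/23]
4 hosts opened.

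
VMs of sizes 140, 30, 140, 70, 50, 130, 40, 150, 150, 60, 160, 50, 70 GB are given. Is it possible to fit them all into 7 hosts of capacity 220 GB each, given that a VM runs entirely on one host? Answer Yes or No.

Yes

A valid assignment using 6 hosts:
  host 1: 160 + 60 = 220
  host 2: 150 + 70 = 220
  host 3: 150 + 70 = 220
  host 4: 140 + 50 + 30 = 220
  host 5: 140 + 50 = 190
  host 6: 130 + 40 = 170
That uses only 6 ≤ 7, so 7 hosts are enough.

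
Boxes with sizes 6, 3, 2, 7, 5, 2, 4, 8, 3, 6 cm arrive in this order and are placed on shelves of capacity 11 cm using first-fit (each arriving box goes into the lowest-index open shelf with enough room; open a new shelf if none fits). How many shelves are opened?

5

  6 → shelf 1 (new)  [load 6/11]
  3 → shelf 1  [load 9/11]
  2 → shelf 1  [load 11/11]
  7 → shelf 2 (new)  [load 7/11]
  5 → shelf 3 (new)  [load 5/11]
  2 → shelf 2  [load 9/11]
  4 → shelf 3  [load 9/11]
  8 → shelf 4 (new)  [load 8/11]
  3 → shelf 4  [load 11/11]
  6 → shelf 5 (new)  [load 6/11]
5 shelves opened.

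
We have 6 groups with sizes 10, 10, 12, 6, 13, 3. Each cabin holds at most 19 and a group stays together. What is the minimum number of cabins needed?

4

Total = 13 + 12 + 10 + 10 + 6 + 3 = 54.
Lower bound: ⌈54/19⌉ = 3 cabins.
Also, 4 groups each exceed 19/2, and no two of those can share a cabin, so at least 4 cabins are needed.
A packing using 4 cabins:
  cabin 1: 13 + 6 = 19
  cabin 2: 12 + 3 = 15
  cabin 3: 10 = 10
  cabin 4: 10 = 10
This matches the lower bound, so 4 is optimal.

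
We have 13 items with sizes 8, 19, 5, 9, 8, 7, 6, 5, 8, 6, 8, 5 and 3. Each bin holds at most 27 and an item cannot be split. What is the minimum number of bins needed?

4

Total = 19 + 9 + 8 + 8 + 8 + 8 + 7 + 6 + 6 + 5 + 5 + 5 + 3 = 97.
Lower bound: ⌈97/27⌉ = 4 bins.
A packing using 4 bins:
  bin 1: 19 + 8 = 27
  bin 2: 9 + 8 + 8 = 25
  bin 3: 8 + 7 + 6 + 6 = 27
  bin 4: 5 + 5 + 5 + 3 = 18
This matches the lower bound, so 4 is optimal.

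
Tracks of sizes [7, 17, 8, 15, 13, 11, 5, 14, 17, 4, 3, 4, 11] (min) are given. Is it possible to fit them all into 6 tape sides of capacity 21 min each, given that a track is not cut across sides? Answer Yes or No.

No

Total = 129 min; ⌈129/21⌉ = 7.
At least 7 tape sides are required, but only 6 are allowed.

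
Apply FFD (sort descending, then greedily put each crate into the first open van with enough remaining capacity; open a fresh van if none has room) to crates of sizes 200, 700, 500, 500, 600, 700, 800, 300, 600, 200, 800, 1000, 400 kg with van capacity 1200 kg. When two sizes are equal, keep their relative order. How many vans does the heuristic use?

Sorted descending: 1000, 800, 800, 700, 700, 600, 600, 500, 500, 400, 300, 200, 200.
  1000 → van 1 (new)  [load 1000/1200]
  800 → van 2 (new)  [load 800/1200]
  800 → van 3 (new)  [load 800/1200]
  700 → van 4 (new)  [load 700/1200]
  700 → van 5 (new)  [load 700/1200]
  600 → van 6 (new)  [load 600/1200]
  600 → van 6  [load 1200/1200]
  500 → van 4  [load 1200/1200]
  500 → van 5  [load 1200/1200]
  400 → van 2  [load 1200/1200]
  300 → van 3  [load 1100/1200]
  200 → van 1  [load 1200/1200]
  200 → van 7 (new)  [load 200/1200]
7 vans opened.

7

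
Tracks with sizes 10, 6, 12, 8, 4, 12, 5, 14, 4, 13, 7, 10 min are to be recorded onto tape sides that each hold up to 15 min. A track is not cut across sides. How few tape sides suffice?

Total = 14 + 13 + 12 + 12 + 10 + 10 + 8 + 7 + 6 + 5 + 4 + 4 = 105 min.
Lower bound: ⌈105/15⌉ = 7 tape sides.
A packing using 8 tape sides:
  side 1: 14 = 14
  side 2: 13 = 13
  side 3: 12 = 12
  side 4: 12 = 12
  side 5: 10 + 5 = 15
  side 6: 10 + 4 = 14
  side 7: 8 + 7 = 15
  side 8: 6 + 4 = 10
No arrangement into 7 tape sides stays within capacity, so 8 is optimal.

8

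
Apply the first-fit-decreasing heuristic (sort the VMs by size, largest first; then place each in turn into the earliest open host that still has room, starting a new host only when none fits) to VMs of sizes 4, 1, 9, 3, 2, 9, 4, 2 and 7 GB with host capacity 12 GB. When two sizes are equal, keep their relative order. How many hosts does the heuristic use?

4

Sorted descending: 9, 9, 7, 4, 4, 3, 2, 2, 1.
  9 → host 1 (new)  [load 9/12]
  9 → host 2 (new)  [load 9/12]
  7 → host 3 (new)  [load 7/12]
  4 → host 3  [load 11/12]
  4 → host 4 (new)  [load 4/12]
  3 → host 1  [load 12/12]
  2 → host 2  [load 11/12]
  2 → host 4  [load 6/12]
  1 → host 2  [load 12/12]
4 hosts opened.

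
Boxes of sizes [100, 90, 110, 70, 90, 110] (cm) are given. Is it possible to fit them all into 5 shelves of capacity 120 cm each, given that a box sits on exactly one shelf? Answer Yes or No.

No

Total = 570 cm; ⌈570/120⌉ = 5.
6 boxes each exceed half the capacity and cannot share a shelf, forcing at least 6 shelves.
At least 6 shelves are required, but only 5 are allowed.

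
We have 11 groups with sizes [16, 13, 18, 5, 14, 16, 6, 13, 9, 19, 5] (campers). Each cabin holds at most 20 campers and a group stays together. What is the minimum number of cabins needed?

Total = 19 + 18 + 16 + 16 + 14 + 13 + 13 + 9 + 6 + 5 + 5 = 134 campers.
Lower bound: ⌈134/20⌉ = 7 cabins.
A packing using 8 cabins:
  cabin 1: 19 = 19
  cabin 2: 18 = 18
  cabin 3: 16 = 16
  cabin 4: 16 = 16
  cabin 5: 14 + 6 = 20
  cabin 6: 13 + 5 = 18
  cabin 7: 13 + 5 = 18
  cabin 8: 9 = 9
No arrangement into 7 cabins stays within capacity, so 8 is optimal.

8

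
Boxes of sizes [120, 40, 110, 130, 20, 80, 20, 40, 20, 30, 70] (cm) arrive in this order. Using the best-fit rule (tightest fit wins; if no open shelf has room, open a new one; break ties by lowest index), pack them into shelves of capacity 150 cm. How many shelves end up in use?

5

  120 → shelf 1 (new)  [load 120/150]
  40 → shelf 2 (new)  [load 40/150]
  110 → shelf 2  [load 150/150]
  130 → shelf 3 (new)  [load 130/150]
  20 → shelf 3  [load 150/150]
  80 → shelf 4 (new)  [load 80/150]
  20 → shelf 1  [load 140/150]
  40 → shelf 4  [load 120/150]
  20 → shelf 4  [load 140/150]
  30 → shelf 5 (new)  [load 30/150]
  70 → shelf 5  [load 100/150]
5 shelves opened.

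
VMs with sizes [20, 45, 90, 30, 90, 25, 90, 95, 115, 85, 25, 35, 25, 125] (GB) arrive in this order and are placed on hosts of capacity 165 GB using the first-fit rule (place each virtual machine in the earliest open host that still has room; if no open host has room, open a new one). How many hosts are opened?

  20 → host 1 (new)  [load 20/165]
  45 → host 1  [load 65/165]
  90 → host 1  [load 155/165]
  30 → host 2 (new)  [load 30/165]
  90 → host 2  [load 120/165]
  25 → host 2  [load 145/165]
  90 → host 3 (new)  [load 90/165]
  95 → host 4 (new)  [load 95/165]
  115 → host 5 (new)  [load 115/165]
  85 → host 6 (new)  [load 85/165]
  25 → host 3  [load 115/165]
  35 → host 3  [load 150/165]
  25 → host 4  [load 120/165]
  125 → host 7 (new)  [load 125/165]
7 hosts opened.

7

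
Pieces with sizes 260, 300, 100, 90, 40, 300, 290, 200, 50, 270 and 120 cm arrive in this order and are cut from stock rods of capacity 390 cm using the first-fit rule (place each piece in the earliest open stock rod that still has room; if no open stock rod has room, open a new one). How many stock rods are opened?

  260 → stock rod 1 (new)  [load 260/390]
  300 → stock rod 2 (new)  [load 300/390]
  100 → stock rod 1  [load 360/390]
  90 → stock rod 2  [load 390/390]
  40 → stock rod 3 (new)  [load 40/390]
  300 → stock rod 3  [load 340/390]
  290 → stock rod 4 (new)  [load 290/390]
  200 → stock rod 5 (new)  [load 200/390]
  50 → stock rod 3  [load 390/390]
  270 → stock rod 6 (new)  [load 270/390]
  120 → stock rod 5  [load 320/390]
6 stock rods opened.

6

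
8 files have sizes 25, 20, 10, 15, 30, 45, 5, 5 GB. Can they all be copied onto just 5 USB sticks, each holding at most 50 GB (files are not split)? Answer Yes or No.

Yes

A valid assignment using 4 USB sticks:
  USB stick 1: 45 + 5 = 50
  USB stick 2: 30 + 20 = 50
  USB stick 3: 25 + 15 + 10 = 50
  USB stick 4: 5 = 5
That uses only 4 ≤ 5, so 5 USB sticks are enough.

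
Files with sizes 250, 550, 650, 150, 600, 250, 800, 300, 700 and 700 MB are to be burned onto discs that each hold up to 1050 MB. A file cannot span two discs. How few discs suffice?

Total = 800 + 700 + 700 + 650 + 600 + 550 + 300 + 250 + 250 + 150 = 4950 MB.
Lower bound: ⌈4950/1050⌉ = 5 discs.
Also, 6 files each exceed 525 MB, and no two of those can share a disc, so at least 6 discs are needed.
A packing using 6 discs:
  disc 1: 800 + 250 = 1050
  disc 2: 700 + 300 = 1000
  disc 3: 700 + 250 = 950
  disc 4: 650 + 150 = 800
  disc 5: 600 = 600
  disc 6: 550 = 550
This matches the lower bound, so 6 is optimal.

6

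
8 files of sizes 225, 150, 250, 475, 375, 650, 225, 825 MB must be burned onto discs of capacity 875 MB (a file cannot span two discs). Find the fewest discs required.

4

Total = 825 + 650 + 475 + 375 + 250 + 225 + 225 + 150 = 3175 MB.
Lower bound: ⌈3175/875⌉ = 4 discs.
A packing using 4 discs:
  disc 1: 825 = 825
  disc 2: 650 + 225 = 875
  disc 3: 475 + 375 = 850
  disc 4: 250 + 225 + 150 = 625
This matches the lower bound, so 4 is optimal.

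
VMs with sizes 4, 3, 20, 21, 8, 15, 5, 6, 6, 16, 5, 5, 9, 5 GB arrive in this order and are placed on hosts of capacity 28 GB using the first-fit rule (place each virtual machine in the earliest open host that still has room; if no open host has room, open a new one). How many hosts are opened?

5

  4 → host 1 (new)  [load 4/28]
  3 → host 1  [load 7/28]
  20 → host 1  [load 27/28]
  21 → host 2 (new)  [load 21/28]
  8 → host 3 (new)  [load 8/28]
  15 → host 3  [load 23/28]
  5 → host 2  [load 26/28]
  6 → host 4 (new)  [load 6/28]
  6 → host 4  [load 12/28]
  16 → host 4  [load 28/28]
  5 → host 3  [load 28/28]
  5 → host 5 (new)  [load 5/28]
  9 → host 5  [load 14/28]
  5 → host 5  [load 19/28]
5 hosts opened.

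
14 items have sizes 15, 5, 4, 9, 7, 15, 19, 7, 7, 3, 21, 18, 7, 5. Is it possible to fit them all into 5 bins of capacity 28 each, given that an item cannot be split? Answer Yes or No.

Total = 142; ⌈142/28⌉ = 6.
At least 6 bins are required, but only 5 are allowed.

No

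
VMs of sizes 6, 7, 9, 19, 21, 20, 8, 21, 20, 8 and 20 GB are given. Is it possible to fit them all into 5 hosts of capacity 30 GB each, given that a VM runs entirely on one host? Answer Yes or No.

No

Total = 159 GB; ⌈159/30⌉ = 6.
At least 6 hosts are required, but only 5 are allowed.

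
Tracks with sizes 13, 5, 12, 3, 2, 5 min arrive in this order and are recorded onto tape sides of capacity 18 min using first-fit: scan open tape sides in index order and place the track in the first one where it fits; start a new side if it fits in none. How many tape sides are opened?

3

  13 → side 1 (new)  [load 13/18]
  5 → side 1  [load 18/18]
  12 → side 2 (new)  [load 12/18]
  3 → side 2  [load 15/18]
  2 → side 2  [load 17/18]
  5 → side 3 (new)  [load 5/18]
3 tape sides opened.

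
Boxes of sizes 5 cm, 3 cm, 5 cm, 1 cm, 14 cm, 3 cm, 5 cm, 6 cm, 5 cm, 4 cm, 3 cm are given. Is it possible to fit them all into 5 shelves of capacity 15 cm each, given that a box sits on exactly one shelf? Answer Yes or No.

A valid assignment using 4 shelves:
  shelf 1: 14 + 1 = 15
  shelf 2: 6 + 5 + 4 = 15
  shelf 3: 5 + 5 + 5 = 15
  shelf 4: 3 + 3 + 3 = 9
That uses only 4 ≤ 5, so 5 shelves are enough.

Yes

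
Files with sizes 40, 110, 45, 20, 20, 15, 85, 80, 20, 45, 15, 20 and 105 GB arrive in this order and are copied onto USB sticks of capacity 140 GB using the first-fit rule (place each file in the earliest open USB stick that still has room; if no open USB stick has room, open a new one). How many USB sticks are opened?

  40 → USB stick 1 (new)  [load 40/140]
  110 → USB stick 2 (new)  [load 110/140]
  45 → USB stick 1  [load 85/140]
  20 → USB stick 1  [load 105/140]
  20 → USB stick 1  [load 125/140]
  15 → USB stick 1  [load 140/140]
  85 → USB stick 3 (new)  [load 85/140]
  80 → USB stick 4 (new)  [load 80/140]
  20 → USB stick 2  [load 130/140]
  45 → USB stick 3  [load 130/140]
  15 → USB stick 4  [load 95/140]
  20 → USB stick 4  [load 115/140]
  105 → USB stick 5 (new)  [load 105/140]
5 USB sticks opened.

5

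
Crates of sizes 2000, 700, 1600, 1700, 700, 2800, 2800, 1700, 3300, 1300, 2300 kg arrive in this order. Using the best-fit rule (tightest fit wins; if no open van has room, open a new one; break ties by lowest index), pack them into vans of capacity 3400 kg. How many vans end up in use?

7

  2000 → van 1 (new)  [load 2000/3400]
  700 → van 1  [load 2700/3400]
  1600 → van 2 (new)  [load 1600/3400]
  1700 → van 2  [load 3300/3400]
  700 → van 1  [load 3400/3400]
  2800 → van 3 (new)  [load 2800/3400]
  2800 → van 4 (new)  [load 2800/3400]
  1700 → van 5 (new)  [load 1700/3400]
  3300 → van 6 (new)  [load 3300/3400]
  1300 → van 5  [load 3000/3400]
  2300 → van 7 (new)  [load 2300/3400]
7 vans opened.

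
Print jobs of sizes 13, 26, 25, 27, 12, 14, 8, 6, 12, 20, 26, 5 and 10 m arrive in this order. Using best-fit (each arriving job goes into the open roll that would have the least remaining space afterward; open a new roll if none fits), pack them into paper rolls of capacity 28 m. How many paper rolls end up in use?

  13 → roll 1 (new)  [load 13/28]
  26 → roll 2 (new)  [load 26/28]
  25 → roll 3 (new)  [load 25/28]
  27 → roll 4 (new)  [load 27/28]
  12 → roll 1  [load 25/28]
  14 → roll 5 (new)  [load 14/28]
  8 → roll 5  [load 22/28]
  6 → roll 5  [load 28/28]
  12 → roll 6 (new)  [load 12/28]
  20 → roll 7 (new)  [load 20/28]
  26 → roll 8 (new)  [load 26/28]
  5 → roll 7  [load 25/28]
  10 → roll 6  [load 22/28]
8 paper rolls opened.

8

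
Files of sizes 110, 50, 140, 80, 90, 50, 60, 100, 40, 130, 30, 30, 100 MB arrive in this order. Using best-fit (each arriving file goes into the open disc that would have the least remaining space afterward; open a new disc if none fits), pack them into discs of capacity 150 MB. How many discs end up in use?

  110 → disc 1 (new)  [load 110/150]
  50 → disc 2 (new)  [load 50/150]
  140 → disc 3 (new)  [load 140/150]
  80 → disc 2  [load 130/150]
  90 → disc 4 (new)  [load 90/150]
  50 → disc 4  [load 140/150]
  60 → disc 5 (new)  [load 60/150]
  100 → disc 6 (new)  [load 100/150]
  40 → disc 1  [load 150/150]
  130 → disc 7 (new)  [load 130/150]
  30 → disc 6  [load 130/150]
  30 → disc 5  [load 90/150]
  100 → disc 8 (new)  [load 100/150]
8 discs opened.

8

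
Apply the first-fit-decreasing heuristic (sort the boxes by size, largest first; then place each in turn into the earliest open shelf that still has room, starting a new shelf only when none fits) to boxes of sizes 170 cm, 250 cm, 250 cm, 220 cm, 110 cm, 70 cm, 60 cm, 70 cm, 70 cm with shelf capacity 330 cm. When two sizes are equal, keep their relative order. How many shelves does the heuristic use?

4

Sorted descending: 250, 250, 220, 170, 110, 70, 70, 70, 60.
  250 → shelf 1 (new)  [load 250/330]
  250 → shelf 2 (new)  [load 250/330]
  220 → shelf 3 (new)  [load 220/330]
  170 → shelf 4 (new)  [load 170/330]
  110 → shelf 3  [load 330/330]
  70 → shelf 1  [load 320/330]
  70 → shelf 2  [load 320/330]
  70 → shelf 4  [load 240/330]
  60 → shelf 4  [load 300/330]
4 shelves opened.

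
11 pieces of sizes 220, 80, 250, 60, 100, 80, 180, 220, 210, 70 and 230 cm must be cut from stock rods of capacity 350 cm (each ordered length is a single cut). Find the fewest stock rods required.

Total = 250 + 230 + 220 + 220 + 210 + 180 + 100 + 80 + 80 + 70 + 60 = 1700 cm.
Lower bound: ⌈1700/350⌉ = 5 stock rods.
Also, 6 pieces each exceed 175 cm, and no two of those can share a stock rod, so at least 6 stock rods are needed.
A packing using 6 stock rods:
  stock rod 1: 250 + 100 = 350
  stock rod 2: 230 + 80 = 310
  stock rod 3: 220 + 80 = 300
  stock rod 4: 220 + 70 + 60 = 350
  stock rod 5: 210 = 210
  stock rod 6: 180 = 180
This matches the lower bound, so 6 is optimal.

6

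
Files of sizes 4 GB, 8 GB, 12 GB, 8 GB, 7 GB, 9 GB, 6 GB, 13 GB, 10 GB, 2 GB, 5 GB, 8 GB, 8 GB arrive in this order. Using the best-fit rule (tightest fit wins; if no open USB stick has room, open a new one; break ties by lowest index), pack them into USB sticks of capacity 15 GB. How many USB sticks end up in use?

  4 → USB stick 1 (new)  [load 4/15]
  8 → USB stick 1  [load 12/15]
  12 → USB stick 2 (new)  [load 12/15]
  8 → USB stick 3 (new)  [load 8/15]
  7 → USB stick 3  [load 15/15]
  9 → USB stick 4 (new)  [load 9/15]
  6 → USB stick 4  [load 15/15]
  13 → USB stick 5 (new)  [load 13/15]
  10 → USB stick 6 (new)  [load 10/15]
  2 → USB stick 5  [load 15/15]
  5 → USB stick 6  [load 15/15]
  8 → USB stick 7 (new)  [load 8/15]
  8 → USB stick 8 (new)  [load 8/15]
8 USB sticks opened.

8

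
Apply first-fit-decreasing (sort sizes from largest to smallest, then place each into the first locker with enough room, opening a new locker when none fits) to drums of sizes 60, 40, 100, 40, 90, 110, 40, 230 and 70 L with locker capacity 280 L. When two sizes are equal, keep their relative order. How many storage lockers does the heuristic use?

Sorted descending: 230, 110, 100, 90, 70, 60, 40, 40, 40.
  230 → locker 1 (new)  [load 230/280]
  110 → locker 2 (new)  [load 110/280]
  100 → locker 2  [load 210/280]
  90 → locker 3 (new)  [load 90/280]
  70 → locker 2  [load 280/280]
  60 → locker 3  [load 150/280]
  40 → locker 1  [load 270/280]
  40 → locker 3  [load 190/280]
  40 → locker 3  [load 230/280]
3 storage lockers opened.

3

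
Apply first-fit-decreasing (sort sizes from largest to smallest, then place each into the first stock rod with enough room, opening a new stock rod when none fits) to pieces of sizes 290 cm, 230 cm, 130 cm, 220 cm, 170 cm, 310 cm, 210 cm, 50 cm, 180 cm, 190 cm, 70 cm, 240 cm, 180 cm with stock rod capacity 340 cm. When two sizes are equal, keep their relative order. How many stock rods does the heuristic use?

Sorted descending: 310, 290, 240, 230, 220, 210, 190, 180, 180, 170, 130, 70, 50.
  310 → stock rod 1 (new)  [load 310/340]
  290 → stock rod 2 (new)  [load 290/340]
  240 → stock rod 3 (new)  [load 240/340]
  230 → stock rod 4 (new)  [load 230/340]
  220 → stock rod 5 (new)  [load 220/340]
  210 → stock rod 6 (new)  [load 210/340]
  190 → stock rod 7 (new)  [load 190/340]
  180 → stock rod 8 (new)  [load 180/340]
  180 → stock rod 9 (new)  [load 180/340]
  170 → stock rod 10 (new)  [load 170/340]
  130 → stock rod 6  [load 340/340]
  70 → stock rod 3  [load 310/340]
  50 → stock rod 2  [load 340/340]
10 stock rods opened.

10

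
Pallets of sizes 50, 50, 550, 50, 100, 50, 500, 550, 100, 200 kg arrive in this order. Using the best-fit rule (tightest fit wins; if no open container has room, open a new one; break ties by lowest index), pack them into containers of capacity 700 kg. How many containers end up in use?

  50 → container 1 (new)  [load 50/700]
  50 → container 1  [load 100/700]
  550 → container 1  [load 650/700]
  50 → container 1  [load 700/700]
  100 → container 2 (new)  [load 100/700]
  50 → container 2  [load 150/700]
  500 → container 2  [load 650/700]
  550 → container 3 (new)  [load 550/700]
  100 → container 3  [load 650/700]
  200 → container 4 (new)  [load 200/700]
4 containers opened.

4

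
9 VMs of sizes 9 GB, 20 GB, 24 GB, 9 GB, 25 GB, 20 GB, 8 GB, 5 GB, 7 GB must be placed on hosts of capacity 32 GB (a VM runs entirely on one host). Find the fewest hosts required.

5

Total = 25 + 24 + 20 + 20 + 9 + 9 + 8 + 7 + 5 = 127 GB.
Lower bound: ⌈127/32⌉ = 4 hosts.
A packing using 5 hosts:
  host 1: 25 + 7 = 32
  host 2: 24 + 8 = 32
  host 3: 20 + 9 = 29
  host 4: 20 + 9 = 29
  host 5: 5 = 5
No arrangement into 4 hosts stays within capacity, so 5 is optimal.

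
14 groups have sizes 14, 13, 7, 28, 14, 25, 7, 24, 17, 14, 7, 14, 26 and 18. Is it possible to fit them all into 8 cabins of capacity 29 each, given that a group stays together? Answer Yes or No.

Total = 228; ⌈228/29⌉ = 8.
The bound of 8 does not rule out 8, but exhaustive search shows no assignment into 8 cabins of capacity 29 exists — the minimum is 9.

No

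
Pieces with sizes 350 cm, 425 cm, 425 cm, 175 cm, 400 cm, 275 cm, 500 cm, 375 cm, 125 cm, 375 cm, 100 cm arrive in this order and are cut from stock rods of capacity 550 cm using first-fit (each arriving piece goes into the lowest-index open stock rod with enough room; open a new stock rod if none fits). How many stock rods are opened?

  350 → stock rod 1 (new)  [load 350/550]
  425 → stock rod 2 (new)  [load 425/550]
  425 → stock rod 3 (new)  [load 425/550]
  175 → stock rod 1  [load 525/550]
  400 → stock rod 4 (new)  [load 400/550]
  275 → stock rod 5 (new)  [load 275/550]
  500 → stock rod 6 (new)  [load 500/550]
  375 → stock rod 7 (new)  [load 375/550]
  125 → stock rod 2  [load 550/550]
  375 → stock rod 8 (new)  [load 375/550]
  100 → stock rod 3  [load 525/550]
8 stock rods opened.

8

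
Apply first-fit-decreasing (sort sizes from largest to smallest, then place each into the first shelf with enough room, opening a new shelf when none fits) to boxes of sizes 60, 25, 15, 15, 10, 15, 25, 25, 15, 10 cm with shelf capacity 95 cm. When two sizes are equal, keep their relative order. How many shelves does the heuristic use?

3

Sorted descending: 60, 25, 25, 25, 15, 15, 15, 15, 10, 10.
  60 → shelf 1 (new)  [load 60/95]
  25 → shelf 1  [load 85/95]
  25 → shelf 2 (new)  [load 25/95]
  25 → shelf 2  [load 50/95]
  15 → shelf 2  [load 65/95]
  15 → shelf 2  [load 80/95]
  15 → shelf 2  [load 95/95]
  15 → shelf 3 (new)  [load 15/95]
  10 → shelf 1  [load 95/95]
  10 → shelf 3  [load 25/95]
3 shelves opened.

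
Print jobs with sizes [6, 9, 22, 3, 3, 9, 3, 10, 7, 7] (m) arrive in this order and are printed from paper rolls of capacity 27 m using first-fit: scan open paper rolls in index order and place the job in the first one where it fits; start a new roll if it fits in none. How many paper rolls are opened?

4

  6 → roll 1 (new)  [load 6/27]
  9 → roll 1  [load 15/27]
  22 → roll 2 (new)  [load 22/27]
  3 → roll 1  [load 18/27]
  3 → roll 1  [load 21/27]
  9 → roll 3 (new)  [load 9/27]
  3 → roll 1  [load 24/27]
  10 → roll 3  [load 19/27]
  7 → roll 3  [load 26/27]
  7 → roll 4 (new)  [load 7/27]
4 paper rolls opened.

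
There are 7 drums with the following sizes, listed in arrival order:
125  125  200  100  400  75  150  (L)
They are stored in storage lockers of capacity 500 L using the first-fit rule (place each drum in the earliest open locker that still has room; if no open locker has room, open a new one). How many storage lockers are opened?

3

  125 → locker 1 (new)  [load 125/500]
  125 → locker 1  [load 250/500]
  200 → locker 1  [load 450/500]
  100 → locker 2 (new)  [load 100/500]
  400 → locker 2  [load 500/500]
  75 → locker 3 (new)  [load 75/500]
  150 → locker 3  [load 225/500]
3 storage lockers opened.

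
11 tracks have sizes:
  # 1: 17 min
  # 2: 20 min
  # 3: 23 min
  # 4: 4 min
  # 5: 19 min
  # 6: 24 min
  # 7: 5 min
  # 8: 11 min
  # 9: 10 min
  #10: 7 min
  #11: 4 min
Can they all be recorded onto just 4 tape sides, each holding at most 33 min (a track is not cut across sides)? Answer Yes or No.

Total = 144 min; ⌈144/33⌉ = 5.
At least 5 tape sides are required, but only 4 are allowed.

No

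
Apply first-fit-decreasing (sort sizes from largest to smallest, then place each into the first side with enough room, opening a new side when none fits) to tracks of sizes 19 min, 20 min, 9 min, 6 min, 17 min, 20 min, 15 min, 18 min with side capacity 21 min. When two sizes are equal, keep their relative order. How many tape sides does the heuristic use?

7

Sorted descending: 20, 20, 19, 18, 17, 15, 9, 6.
  20 → side 1 (new)  [load 20/21]
  20 → side 2 (new)  [load 20/21]
  19 → side 3 (new)  [load 19/21]
  18 → side 4 (new)  [load 18/21]
  17 → side 5 (new)  [load 17/21]
  15 → side 6 (new)  [load 15/21]
  9 → side 7 (new)  [load 9/21]
  6 → side 6  [load 21/21]
7 tape sides opened.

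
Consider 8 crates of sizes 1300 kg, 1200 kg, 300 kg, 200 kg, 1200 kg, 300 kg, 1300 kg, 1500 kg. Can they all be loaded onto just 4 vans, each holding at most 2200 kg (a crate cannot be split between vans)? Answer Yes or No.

No

Total = 7300 kg; ⌈7300/2200⌉ = 4.
5 crates each exceed half the capacity and cannot share a van, forcing at least 5 vans.
At least 5 vans are required, but only 4 are allowed.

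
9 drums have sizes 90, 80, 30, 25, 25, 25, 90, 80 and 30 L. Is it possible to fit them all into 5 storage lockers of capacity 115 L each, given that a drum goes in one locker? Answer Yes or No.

Yes

A valid assignment using 5 storage lockers:
  locker 1: 90 + 25 = 115
  locker 2: 90 + 25 = 115
  locker 3: 80 + 30 = 110
  locker 4: 80 + 30 = 110
  locker 5: 25 = 25
Every load is within 115 L, so 5 storage lockers suffice.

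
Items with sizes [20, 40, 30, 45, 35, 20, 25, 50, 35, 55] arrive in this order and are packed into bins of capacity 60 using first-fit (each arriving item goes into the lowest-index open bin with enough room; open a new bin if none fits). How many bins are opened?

  20 → bin 1 (new)  [load 20/60]
  40 → bin 1  [load 60/60]
  30 → bin 2 (new)  [load 30/60]
  45 → bin 3 (new)  [load 45/60]
  35 → bin 4 (new)  [load 35/60]
  20 → bin 2  [load 50/60]
  25 → bin 4  [load 60/60]
  50 → bin 5 (new)  [load 50/60]
  35 → bin 6 (new)  [load 35/60]
  55 → bin 7 (new)  [load 55/60]
7 bins opened.

7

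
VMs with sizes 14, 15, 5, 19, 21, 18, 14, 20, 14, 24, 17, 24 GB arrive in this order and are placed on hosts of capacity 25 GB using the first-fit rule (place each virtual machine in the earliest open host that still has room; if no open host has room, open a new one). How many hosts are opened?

  14 → host 1 (new)  [load 14/25]
  15 → host 2 (new)  [load 15/25]
  5 → host 1  [load 19/25]
  19 → host 3 (new)  [load 19/25]
  21 → host 4 (new)  [load 21/25]
  18 → host 5 (new)  [load 18/25]
  14 → host 6 (new)  [load 14/25]
  20 → host 7 (new)  [load 20/25]
  14 → host 8 (new)  [load 14/25]
  24 → host 9 (new)  [load 24/25]
  17 → host 10 (new)  [load 17/25]
  24 → host 11 (new)  [load 24/25]
11 hosts opened.

11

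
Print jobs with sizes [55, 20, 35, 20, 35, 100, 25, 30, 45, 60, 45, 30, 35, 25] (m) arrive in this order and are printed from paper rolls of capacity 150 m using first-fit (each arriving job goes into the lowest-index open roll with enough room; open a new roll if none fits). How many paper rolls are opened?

  55 → roll 1 (new)  [load 55/150]
  20 → roll 1  [load 75/150]
  35 → roll 1  [load 110/150]
  20 → roll 1  [load 130/150]
  35 → roll 2 (new)  [load 35/150]
  100 → roll 2  [load 135/150]
  25 → roll 3 (new)  [load 25/150]
  30 → roll 3  [load 55/150]
  45 → roll 3  [load 100/150]
  60 → roll 4 (new)  [load 60/150]
  45 → roll 3  [load 145/150]
  30 → roll 4  [load 90/150]
  35 → roll 4  [load 125/150]
  25 → roll 4  [load 150/150]
4 paper rolls opened.

4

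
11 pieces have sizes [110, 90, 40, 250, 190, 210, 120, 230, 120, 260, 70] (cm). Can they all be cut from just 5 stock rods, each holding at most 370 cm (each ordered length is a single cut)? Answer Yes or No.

Yes

A valid assignment using 5 stock rods:
  stock rod 1: 260 + 110 = 370
  stock rod 2: 250 + 120 = 370
  stock rod 3: 230 + 120 = 350
  stock rod 4: 210 + 90 + 70 = 370
  stock rod 5: 190 + 40 = 230
Every load is within 370 cm, so 5 stock rods suffice.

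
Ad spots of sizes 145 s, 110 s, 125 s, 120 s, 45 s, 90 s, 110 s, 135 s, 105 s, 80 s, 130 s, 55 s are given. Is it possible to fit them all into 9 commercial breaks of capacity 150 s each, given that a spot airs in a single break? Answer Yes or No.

No

Total = 1250 s; ⌈1250/150⌉ = 9.
10 ad spots each exceed half the capacity and cannot share a break, forcing at least 10 commercial breaks.
At least 10 commercial breaks are required, but only 9 are allowed.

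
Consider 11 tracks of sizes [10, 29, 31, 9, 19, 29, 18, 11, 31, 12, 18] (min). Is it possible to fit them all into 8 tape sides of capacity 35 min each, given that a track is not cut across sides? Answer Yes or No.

Yes

A valid assignment using 8 tape sides:
  side 1: 31 = 31
  side 2: 31 = 31
  side 3: 29 = 29
  side 4: 29 = 29
  side 5: 19 + 12 = 31
  side 6: 18 + 11 = 29
  side 7: 18 + 10 = 28
  side 8: 9 = 9
Every load is within 35 min, so 8 tape sides suffice.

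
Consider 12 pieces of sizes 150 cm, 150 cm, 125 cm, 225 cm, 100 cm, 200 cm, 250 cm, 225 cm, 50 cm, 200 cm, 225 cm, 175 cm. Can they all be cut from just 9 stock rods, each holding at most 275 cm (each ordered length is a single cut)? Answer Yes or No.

A valid assignment using 9 stock rods:
  stock rod 1: 250 = 250
  stock rod 2: 225 + 50 = 275
  stock rod 3: 225 = 225
  stock rod 4: 225 = 225
  stock rod 5: 200 = 200
  stock rod 6: 200 = 200
  stock rod 7: 175 + 100 = 275
  stock rod 8: 150 + 125 = 275
  stock rod 9: 150 = 150
Every load is within 275 cm, so 9 stock rods suffice.

Yes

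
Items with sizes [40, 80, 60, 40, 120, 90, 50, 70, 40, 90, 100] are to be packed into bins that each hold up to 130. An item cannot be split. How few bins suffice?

Total = 120 + 100 + 90 + 90 + 80 + 70 + 60 + 50 + 40 + 40 + 40 = 780.
Lower bound: ⌈780/130⌉ = 6 bins.
A packing using 7 bins:
  bin 1: 120 = 120
  bin 2: 100 = 100
  bin 3: 90 + 40 = 130
  bin 4: 90 + 40 = 130
  bin 5: 80 + 50 = 130
  bin 6: 70 + 60 = 130
  bin 7: 40 = 40
No arrangement into 6 bins stays within capacity, so 7 is optimal.

7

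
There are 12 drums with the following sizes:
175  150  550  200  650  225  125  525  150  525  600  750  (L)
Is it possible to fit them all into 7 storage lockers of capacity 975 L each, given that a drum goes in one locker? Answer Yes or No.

Yes

A valid assignment using 6 storage lockers:
  locker 1: 750 + 225 = 975
  locker 2: 650 + 200 + 125 = 975
  locker 3: 600 + 175 + 150 = 925
  locker 4: 550 + 150 = 700
  locker 5: 525 = 525
  locker 6: 525 = 525
That uses only 6 ≤ 7, so 7 storage lockers are enough.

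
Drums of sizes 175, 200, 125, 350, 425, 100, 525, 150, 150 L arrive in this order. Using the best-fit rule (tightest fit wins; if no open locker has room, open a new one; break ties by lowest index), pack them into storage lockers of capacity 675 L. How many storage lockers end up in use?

4

  175 → locker 1 (new)  [load 175/675]
  200 → locker 1  [load 375/675]
  125 → locker 1  [load 500/675]
  350 → locker 2 (new)  [load 350/675]
  425 → locker 3 (new)  [load 425/675]
  100 → locker 1  [load 600/675]
  525 → locker 4 (new)  [load 525/675]
  150 → locker 4  [load 675/675]
  150 → locker 3  [load 575/675]
4 storage lockers opened.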